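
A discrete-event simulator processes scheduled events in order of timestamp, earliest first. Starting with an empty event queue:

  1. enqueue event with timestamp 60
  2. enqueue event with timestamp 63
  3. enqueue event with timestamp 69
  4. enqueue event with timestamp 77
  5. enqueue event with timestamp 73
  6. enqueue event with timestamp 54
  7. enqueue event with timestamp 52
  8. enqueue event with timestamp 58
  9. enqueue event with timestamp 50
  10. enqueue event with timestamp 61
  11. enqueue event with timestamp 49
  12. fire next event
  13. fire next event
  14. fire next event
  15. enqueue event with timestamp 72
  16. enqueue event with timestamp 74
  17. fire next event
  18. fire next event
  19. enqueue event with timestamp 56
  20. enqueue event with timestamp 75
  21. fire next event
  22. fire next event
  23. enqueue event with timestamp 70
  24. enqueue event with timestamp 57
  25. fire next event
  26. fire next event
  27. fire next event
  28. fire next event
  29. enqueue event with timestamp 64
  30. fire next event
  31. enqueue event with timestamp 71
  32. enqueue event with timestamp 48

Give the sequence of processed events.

[49, 50, 52, 54, 58, 56, 60, 57, 61, 63, 69, 64]

insert 60 → {60}
insert 63 → {60, 63}
insert 69 → {60, 63, 69}
insert 77 → {60, 63, 69, 77}
insert 73 → {60, 63, 69, 73, 77}
insert 54 → {54, 60, 63, 69, 73, 77}
insert 52 → {52, 54, 60, 63, 69, 73, 77}
insert 58 → {52, 54, 58, 60, 63, 69, 73, 77}
insert 50 → {50, 52, 54, 58, 60, 63, 69, 73, 77}
insert 61 → {50, 52, 54, 58, 60, 61, 63, 69, 73, 77}
insert 49 → {49, 50, 52, 54, 58, 60, 61, 63, 69, 73, 77}
fire next event → 49; now {50, 52, 54, 58, 60, 61, 63, 69, 73, 77}
fire next event → 50; now {52, 54, 58, 60, 61, 63, 69, 73, 77}
fire next event → 52; now {54, 58, 60, 61, 63, 69, 73, 77}
insert 72 → {54, 58, 60, 61, 63, 69, 72, 73, 77}
insert 74 → {54, 58, 60, 61, 63, 69, 72, 73, 74, 77}
fire next event → 54; now {58, 60, 61, 63, 69, 72, 73, 74, 77}
fire next event → 58; now {60, 61, 63, 69, 72, 73, 74, 77}
insert 56 → {56, 60, 61, 63, 69, 72, 73, 74, 77}
insert 75 → {56, 60, 61, 63, 69, 72, 73, 74, 75, 77}
fire next event → 56; now {60, 61, 63, 69, 72, 73, 74, 75, 77}
fire next event → 60; now {61, 63, 69, 72, 73, 74, 75, 77}
insert 70 → {61, 63, 69, 70, 72, 73, 74, 75, 77}
insert 57 → {57, 61, 63, 69, 70, 72, 73, 74, 75, 77}
fire next event → 57; now {61, 63, 69, 70, 72, 73, 74, 75, 77}
fire next event → 61; now {63, 69, 70, 72, 73, 74, 75, 77}
fire next event → 63; now {69, 70, 72, 73, 74, 75, 77}
fire next event → 69; now {70, 72, 73, 74, 75, 77}
insert 64 → {64, 70, 72, 73, 74, 75, 77}
fire next event → 64; now {70, 72, 73, 74, 75, 77}
insert 71 → {70, 71, 72, 73, 74, 75, 77}
insert 48 → {48, 70, 71, 72, 73, 74, 75, 77}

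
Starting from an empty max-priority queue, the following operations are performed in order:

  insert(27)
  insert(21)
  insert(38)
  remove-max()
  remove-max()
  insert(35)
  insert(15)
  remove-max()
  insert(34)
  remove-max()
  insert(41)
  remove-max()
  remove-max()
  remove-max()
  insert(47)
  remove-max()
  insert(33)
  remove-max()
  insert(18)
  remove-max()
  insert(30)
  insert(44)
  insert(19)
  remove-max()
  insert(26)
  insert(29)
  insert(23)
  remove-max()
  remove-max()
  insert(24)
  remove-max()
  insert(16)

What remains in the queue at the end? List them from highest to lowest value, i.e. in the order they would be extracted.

24 → 23 → 19 → 16

insert 27 → {27}
insert 21 → {27, 21}
insert 38 → {38, 27, 21}
remove-max → 38; now {27, 21}
remove-max → 27; now {21}
insert 35 → {35, 21}
insert 15 → {35, 21, 15}
remove-max → 35; now {21, 15}
insert 34 → {34, 21, 15}
remove-max → 34; now {21, 15}
insert 41 → {41, 21, 15}
remove-max → 41; now {21, 15}
remove-max → 21; now {15}
remove-max → 15; now {}
insert 47 → {47}
remove-max → 47; now {}
insert 33 → {33}
remove-max → 33; now {}
insert 18 → {18}
remove-max → 18; now {}
insert 30 → {30}
insert 44 → {44, 30}
insert 19 → {44, 30, 19}
remove-max → 44; now {30, 19}
insert 26 → {30, 26, 19}
insert 29 → {30, 29, 26, 19}
insert 23 → {30, 29, 26, 23, 19}
remove-max → 30; now {29, 26, 23, 19}
remove-max → 29; now {26, 23, 19}
insert 24 → {26, 24, 23, 19}
remove-max → 26; now {24, 23, 19}
insert 16 → {24, 23, 19, 16}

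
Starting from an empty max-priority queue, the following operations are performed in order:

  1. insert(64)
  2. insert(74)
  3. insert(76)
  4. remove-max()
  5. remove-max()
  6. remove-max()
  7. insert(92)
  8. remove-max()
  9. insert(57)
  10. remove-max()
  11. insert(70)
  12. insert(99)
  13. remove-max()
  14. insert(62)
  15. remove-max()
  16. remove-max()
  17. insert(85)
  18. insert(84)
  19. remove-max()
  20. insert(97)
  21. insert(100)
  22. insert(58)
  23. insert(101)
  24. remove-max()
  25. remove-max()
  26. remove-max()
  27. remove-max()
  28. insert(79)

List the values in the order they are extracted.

76 → 74 → 64 → 92 → 57 → 99 → 70 → 62 → 85 → 101 → 100 → 97 → 84

insert 64 → {64}
insert 74 → {74, 64}
insert 76 → {76, 74, 64}
remove-max → 76; now {74, 64}
remove-max → 74; now {64}
remove-max → 64; now {}
insert 92 → {92}
remove-max → 92; now {}
insert 57 → {57}
remove-max → 57; now {}
insert 70 → {70}
insert 99 → {99, 70}
remove-max → 99; now {70}
insert 62 → {70, 62}
remove-max → 70; now {62}
remove-max → 62; now {}
insert 85 → {85}
insert 84 → {85, 84}
remove-max → 85; now {84}
insert 97 → {97, 84}
insert 100 → {100, 97, 84}
insert 58 → {100, 97, 84, 58}
insert 101 → {101, 100, 97, 84, 58}
remove-max → 101; now {100, 97, 84, 58}
remove-max → 100; now {97, 84, 58}
remove-max → 97; now {84, 58}
remove-max → 84; now {58}
insert 79 → {79, 58}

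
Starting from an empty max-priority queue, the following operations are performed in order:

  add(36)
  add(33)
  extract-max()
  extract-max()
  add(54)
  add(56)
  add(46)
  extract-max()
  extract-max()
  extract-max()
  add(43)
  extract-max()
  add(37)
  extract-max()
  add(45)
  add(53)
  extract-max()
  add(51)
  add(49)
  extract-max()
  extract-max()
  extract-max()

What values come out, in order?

insert 36 → {36}
insert 33 → {36, 33}
extract-max → 36; now {33}
extract-max → 33; now {}
insert 54 → {54}
insert 56 → {56, 54}
insert 46 → {56, 54, 46}
extract-max → 56; now {54, 46}
extract-max → 54; now {46}
extract-max → 46; now {}
insert 43 → {43}
extract-max → 43; now {}
insert 37 → {37}
extract-max → 37; now {}
insert 45 → {45}
insert 53 → {53, 45}
extract-max → 53; now {45}
insert 51 → {51, 45}
insert 49 → {51, 49, 45}
extract-max → 51; now {49, 45}
extract-max → 49; now {45}
extract-max → 45; now {}

36, 33, 56, 54, 46, 43, 37, 53, 51, 49, 45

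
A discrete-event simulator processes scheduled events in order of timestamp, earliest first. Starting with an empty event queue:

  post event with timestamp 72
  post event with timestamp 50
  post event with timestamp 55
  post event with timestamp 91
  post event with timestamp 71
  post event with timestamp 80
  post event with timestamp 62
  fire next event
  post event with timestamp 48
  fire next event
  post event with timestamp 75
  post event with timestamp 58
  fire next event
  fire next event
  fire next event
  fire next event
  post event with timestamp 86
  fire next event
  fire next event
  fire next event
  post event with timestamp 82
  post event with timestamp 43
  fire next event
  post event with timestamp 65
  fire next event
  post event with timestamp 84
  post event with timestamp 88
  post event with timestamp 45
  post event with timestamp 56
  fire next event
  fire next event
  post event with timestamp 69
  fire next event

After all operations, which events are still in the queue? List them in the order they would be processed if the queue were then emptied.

82, 84, 86, 88, 91

insert 72 → {72}
insert 50 → {50, 72}
insert 55 → {50, 55, 72}
insert 91 → {50, 55, 72, 91}
insert 71 → {50, 55, 71, 72, 91}
insert 80 → {50, 55, 71, 72, 80, 91}
insert 62 → {50, 55, 62, 71, 72, 80, 91}
fire next event → 50; now {55, 62, 71, 72, 80, 91}
insert 48 → {48, 55, 62, 71, 72, 80, 91}
fire next event → 48; now {55, 62, 71, 72, 80, 91}
insert 75 → {55, 62, 71, 72, 75, 80, 91}
insert 58 → {55, 58, 62, 71, 72, 75, 80, 91}
fire next event → 55; now {58, 62, 71, 72, 75, 80, 91}
fire next event → 58; now {62, 71, 72, 75, 80, 91}
fire next event → 62; now {71, 72, 75, 80, 91}
fire next event → 71; now {72, 75, 80, 91}
insert 86 → {72, 75, 80, 86, 91}
fire next event → 72; now {75, 80, 86, 91}
fire next event → 75; now {80, 86, 91}
fire next event → 80; now {86, 91}
insert 82 → {82, 86, 91}
insert 43 → {43, 82, 86, 91}
fire next event → 43; now {82, 86, 91}
insert 65 → {65, 82, 86, 91}
fire next event → 65; now {82, 86, 91}
insert 84 → {82, 84, 86, 91}
insert 88 → {82, 84, 86, 88, 91}
insert 45 → {45, 82, 84, 86, 88, 91}
insert 56 → {45, 56, 82, 84, 86, 88, 91}
fire next event → 45; now {56, 82, 84, 86, 88, 91}
fire next event → 56; now {82, 84, 86, 88, 91}
insert 69 → {69, 82, 84, 86, 88, 91}
fire next event → 69; now {82, 84, 86, 88, 91}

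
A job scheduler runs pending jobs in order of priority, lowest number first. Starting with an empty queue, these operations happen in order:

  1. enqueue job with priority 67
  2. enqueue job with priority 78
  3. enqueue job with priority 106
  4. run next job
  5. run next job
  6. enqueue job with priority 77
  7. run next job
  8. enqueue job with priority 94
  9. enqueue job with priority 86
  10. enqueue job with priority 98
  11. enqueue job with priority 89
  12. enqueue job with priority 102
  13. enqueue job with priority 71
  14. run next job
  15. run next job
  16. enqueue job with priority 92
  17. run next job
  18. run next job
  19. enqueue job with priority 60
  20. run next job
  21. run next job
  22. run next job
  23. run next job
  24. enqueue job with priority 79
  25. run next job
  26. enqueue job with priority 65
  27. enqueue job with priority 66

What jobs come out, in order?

insert 67 → {67}
insert 78 → {67, 78}
insert 106 → {67, 78, 106}
run next job → 67; now {78, 106}
run next job → 78; now {106}
insert 77 → {77, 106}
run next job → 77; now {106}
insert 94 → {94, 106}
insert 86 → {86, 94, 106}
insert 98 → {86, 94, 98, 106}
insert 89 → {86, 89, 94, 98, 106}
insert 102 → {86, 89, 94, 98, 102, 106}
insert 71 → {71, 86, 89, 94, 98, 102, 106}
run next job → 71; now {86, 89, 94, 98, 102, 106}
run next job → 86; now {89, 94, 98, 102, 106}
insert 92 → {89, 92, 94, 98, 102, 106}
run next job → 89; now {92, 94, 98, 102, 106}
run next job → 92; now {94, 98, 102, 106}
insert 60 → {60, 94, 98, 102, 106}
run next job → 60; now {94, 98, 102, 106}
run next job → 94; now {98, 102, 106}
run next job → 98; now {102, 106}
run next job → 102; now {106}
insert 79 → {79, 106}
run next job → 79; now {106}
insert 65 → {65, 106}
insert 66 → {65, 66, 106}

67, 78, 77, 71, 86, 89, 92, 60, 94, 98, 102, 79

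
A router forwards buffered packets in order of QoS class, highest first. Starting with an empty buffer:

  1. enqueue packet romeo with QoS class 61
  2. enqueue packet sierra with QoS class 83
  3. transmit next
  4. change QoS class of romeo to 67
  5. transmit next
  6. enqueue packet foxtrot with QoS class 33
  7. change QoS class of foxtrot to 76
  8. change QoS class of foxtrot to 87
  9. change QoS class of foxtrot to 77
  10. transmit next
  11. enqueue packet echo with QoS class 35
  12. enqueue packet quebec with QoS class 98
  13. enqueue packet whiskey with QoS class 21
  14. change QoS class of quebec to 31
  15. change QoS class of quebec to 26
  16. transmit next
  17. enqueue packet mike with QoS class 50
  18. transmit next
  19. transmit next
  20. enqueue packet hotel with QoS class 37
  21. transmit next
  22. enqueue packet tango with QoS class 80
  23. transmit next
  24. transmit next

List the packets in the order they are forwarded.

add romeo (QoS class 61) → {romeo:61}
add sierra (QoS class 83) → {sierra:83, romeo:61}
transmit next → sierra; now {romeo:61}
update romeo to QoS class 67 → {romeo:67}
transmit next → romeo; now {}
add foxtrot (QoS class 33) → {foxtrot:33}
update foxtrot to QoS class 76 → {foxtrot:76}
update foxtrot to QoS class 87 → {foxtrot:87}
update foxtrot to QoS class 77 → {foxtrot:77}
transmit next → foxtrot; now {}
add echo (QoS class 35) → {echo:35}
add quebec (QoS class 98) → {quebec:98, echo:35}
add whiskey (QoS class 21) → {quebec:98, echo:35, whiskey:21}
update quebec to QoS class 31 → {echo:35, quebec:31, whiskey:21}
update quebec to QoS class 26 → {echo:35, quebec:26, whiskey:21}
transmit next → echo; now {quebec:26, whiskey:21}
add mike (QoS class 50) → {mike:50, quebec:26, whiskey:21}
transmit next → mike; now {quebec:26, whiskey:21}
transmit next → quebec; now {whiskey:21}
add hotel (QoS class 37) → {hotel:37, whiskey:21}
transmit next → hotel; now {whiskey:21}
add tango (QoS class 80) → {tango:80, whiskey:21}
transmit next → tango; now {whiskey:21}
transmit next → whiskey; now {}

sierra → romeo → foxtrot → echo → mike → quebec → hotel → tango → whiskey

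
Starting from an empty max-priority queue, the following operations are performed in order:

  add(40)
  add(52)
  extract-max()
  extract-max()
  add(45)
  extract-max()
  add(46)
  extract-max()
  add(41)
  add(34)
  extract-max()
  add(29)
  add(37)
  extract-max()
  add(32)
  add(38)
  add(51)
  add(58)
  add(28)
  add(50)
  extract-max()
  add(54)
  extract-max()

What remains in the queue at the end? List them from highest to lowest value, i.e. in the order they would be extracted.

[51, 50, 38, 34, 32, 29, 28]

insert 40 → {40}
insert 52 → {52, 40}
extract-max → 52; now {40}
extract-max → 40; now {}
insert 45 → {45}
extract-max → 45; now {}
insert 46 → {46}
extract-max → 46; now {}
insert 41 → {41}
insert 34 → {41, 34}
extract-max → 41; now {34}
insert 29 → {34, 29}
insert 37 → {37, 34, 29}
extract-max → 37; now {34, 29}
insert 32 → {34, 32, 29}
insert 38 → {38, 34, 32, 29}
insert 51 → {51, 38, 34, 32, 29}
insert 58 → {58, 51, 38, 34, 32, 29}
insert 28 → {58, 51, 38, 34, 32, 29, 28}
insert 50 → {58, 51, 50, 38, 34, 32, 29, 28}
extract-max → 58; now {51, 50, 38, 34, 32, 29, 28}
insert 54 → {54, 51, 50, 38, 34, 32, 29, 28}
extract-max → 54; now {51, 50, 38, 34, 32, 29, 28}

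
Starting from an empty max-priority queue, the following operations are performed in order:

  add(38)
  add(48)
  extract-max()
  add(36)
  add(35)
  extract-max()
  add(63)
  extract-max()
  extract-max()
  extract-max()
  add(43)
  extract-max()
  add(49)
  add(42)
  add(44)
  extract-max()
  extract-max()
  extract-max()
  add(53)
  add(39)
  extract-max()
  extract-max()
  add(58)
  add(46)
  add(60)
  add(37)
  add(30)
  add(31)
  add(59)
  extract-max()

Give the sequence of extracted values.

insert 38 → {38}
insert 48 → {48, 38}
extract-max → 48; now {38}
insert 36 → {38, 36}
insert 35 → {38, 36, 35}
extract-max → 38; now {36, 35}
insert 63 → {63, 36, 35}
extract-max → 63; now {36, 35}
extract-max → 36; now {35}
extract-max → 35; now {}
insert 43 → {43}
extract-max → 43; now {}
insert 49 → {49}
insert 42 → {49, 42}
insert 44 → {49, 44, 42}
extract-max → 49; now {44, 42}
extract-max → 44; now {42}
extract-max → 42; now {}
insert 53 → {53}
insert 39 → {53, 39}
extract-max → 53; now {39}
extract-max → 39; now {}
insert 58 → {58}
insert 46 → {58, 46}
insert 60 → {60, 58, 46}
insert 37 → {60, 58, 46, 37}
insert 30 → {60, 58, 46, 37, 30}
insert 31 → {60, 58, 46, 37, 31, 30}
insert 59 → {60, 59, 58, 46, 37, 31, 30}
extract-max → 60; now {59, 58, 46, 37, 31, 30}

[48, 38, 63, 36, 35, 43, 49, 44, 42, 53, 39, 60]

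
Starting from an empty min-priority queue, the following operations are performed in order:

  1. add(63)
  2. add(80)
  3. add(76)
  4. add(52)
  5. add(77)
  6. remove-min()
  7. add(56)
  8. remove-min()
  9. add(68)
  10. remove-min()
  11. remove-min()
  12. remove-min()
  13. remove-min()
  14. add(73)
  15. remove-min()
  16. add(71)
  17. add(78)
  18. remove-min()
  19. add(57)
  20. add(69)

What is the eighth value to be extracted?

insert 63 → {63}
insert 80 → {63, 80}
insert 76 → {63, 76, 80}
insert 52 → {52, 63, 76, 80}
insert 77 → {52, 63, 76, 77, 80}
remove-min → 52; now {63, 76, 77, 80}
insert 56 → {56, 63, 76, 77, 80}
remove-min → 56; now {63, 76, 77, 80}
insert 68 → {63, 68, 76, 77, 80}
remove-min → 63; now {68, 76, 77, 80}
remove-min → 68; now {76, 77, 80}
remove-min → 76; now {77, 80}
remove-min → 77; now {80}
insert 73 → {73, 80}
remove-min → 73; now {80}
insert 71 → {71, 80}
insert 78 → {71, 78, 80}
remove-min → 71; now {78, 80}
insert 57 → {57, 78, 80}
insert 69 → {57, 69, 78, 80}

71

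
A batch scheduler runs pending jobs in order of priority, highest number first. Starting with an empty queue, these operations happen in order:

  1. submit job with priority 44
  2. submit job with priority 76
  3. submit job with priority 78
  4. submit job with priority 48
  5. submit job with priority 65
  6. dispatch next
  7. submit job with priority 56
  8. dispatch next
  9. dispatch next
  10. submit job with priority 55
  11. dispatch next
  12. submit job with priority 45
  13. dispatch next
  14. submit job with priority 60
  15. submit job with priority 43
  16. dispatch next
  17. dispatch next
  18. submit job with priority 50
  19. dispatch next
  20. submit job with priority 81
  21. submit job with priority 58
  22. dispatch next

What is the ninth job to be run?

81

insert 44 → {44}
insert 76 → {76, 44}
insert 78 → {78, 76, 44}
insert 48 → {78, 76, 48, 44}
insert 65 → {78, 76, 65, 48, 44}
dispatch next → 78; now {76, 65, 48, 44}
insert 56 → {76, 65, 56, 48, 44}
dispatch next → 76; now {65, 56, 48, 44}
dispatch next → 65; now {56, 48, 44}
insert 55 → {56, 55, 48, 44}
dispatch next → 56; now {55, 48, 44}
insert 45 → {55, 48, 45, 44}
dispatch next → 55; now {48, 45, 44}
insert 60 → {60, 48, 45, 44}
insert 43 → {60, 48, 45, 44, 43}
dispatch next → 60; now {48, 45, 44, 43}
dispatch next → 48; now {45, 44, 43}
insert 50 → {50, 45, 44, 43}
dispatch next → 50; now {45, 44, 43}
insert 81 → {81, 45, 44, 43}
insert 58 → {81, 58, 45, 44, 43}
dispatch next → 81; now {58, 45, 44, 43}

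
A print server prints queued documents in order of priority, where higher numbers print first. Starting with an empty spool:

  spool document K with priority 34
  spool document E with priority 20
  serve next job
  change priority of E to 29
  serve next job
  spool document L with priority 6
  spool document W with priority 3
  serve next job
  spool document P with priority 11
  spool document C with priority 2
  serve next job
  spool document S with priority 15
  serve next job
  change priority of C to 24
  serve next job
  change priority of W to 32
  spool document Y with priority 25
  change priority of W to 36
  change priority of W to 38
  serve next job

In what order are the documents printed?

K → E → L → P → S → C → W

add K (priority 34) → {K:34}
add E (priority 20) → {K:34, E:20}
serve next job → K; now {E:20}
update E to priority 29 → {E:29}
serve next job → E; now {}
add L (priority 6) → {L:6}
add W (priority 3) → {L:6, W:3}
serve next job → L; now {W:3}
add P (priority 11) → {P:11, W:3}
add C (priority 2) → {P:11, W:3, C:2}
serve next job → P; now {W:3, C:2}
add S (priority 15) → {S:15, W:3, C:2}
serve next job → S; now {W:3, C:2}
update C to priority 24 → {C:24, W:3}
serve next job → C; now {W:3}
update W to priority 32 → {W:32}
add Y (priority 25) → {W:32, Y:25}
update W to priority 36 → {W:36, Y:25}
update W to priority 38 → {W:38, Y:25}
serve next job → W; now {Y:25}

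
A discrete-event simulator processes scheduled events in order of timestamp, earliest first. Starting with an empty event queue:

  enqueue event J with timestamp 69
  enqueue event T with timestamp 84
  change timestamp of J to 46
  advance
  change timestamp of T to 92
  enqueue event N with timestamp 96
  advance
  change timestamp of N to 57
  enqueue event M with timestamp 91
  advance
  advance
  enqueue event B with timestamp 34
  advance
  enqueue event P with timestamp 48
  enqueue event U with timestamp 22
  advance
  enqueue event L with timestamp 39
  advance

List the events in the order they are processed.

J → T → N → M → B → U → L

add J (timestamp 69) → {J:69}
add T (timestamp 84) → {J:69, T:84}
update J to timestamp 46 → {J:46, T:84}
advance → J; now {T:84}
update T to timestamp 92 → {T:92}
add N (timestamp 96) → {T:92, N:96}
advance → T; now {N:96}
update N to timestamp 57 → {N:57}
add M (timestamp 91) → {N:57, M:91}
advance → N; now {M:91}
advance → M; now {}
add B (timestamp 34) → {B:34}
advance → B; now {}
add P (timestamp 48) → {P:48}
add U (timestamp 22) → {U:22, P:48}
advance → U; now {P:48}
add L (timestamp 39) → {L:39, P:48}
advance → L; now {P:48}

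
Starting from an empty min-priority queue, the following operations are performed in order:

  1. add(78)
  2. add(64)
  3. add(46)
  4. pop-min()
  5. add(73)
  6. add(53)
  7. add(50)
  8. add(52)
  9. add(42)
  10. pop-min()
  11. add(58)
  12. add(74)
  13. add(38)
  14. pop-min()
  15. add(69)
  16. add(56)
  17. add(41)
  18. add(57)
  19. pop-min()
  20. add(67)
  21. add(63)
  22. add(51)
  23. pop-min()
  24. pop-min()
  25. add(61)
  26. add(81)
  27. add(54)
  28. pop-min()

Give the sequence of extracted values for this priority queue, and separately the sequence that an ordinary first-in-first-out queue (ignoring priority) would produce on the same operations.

insert 78 → {78}
insert 64 → {64, 78}
insert 46 → {46, 64, 78}
pop-min → 46; now {64, 78}
insert 73 → {64, 73, 78}
insert 53 → {53, 64, 73, 78}
insert 50 → {50, 53, 64, 73, 78}
insert 52 → {50, 52, 53, 64, 73, 78}
insert 42 → {42, 50, 52, 53, 64, 73, 78}
pop-min → 42; now {50, 52, 53, 64, 73, 78}
insert 58 → {50, 52, 53, 58, 64, 73, 78}
insert 74 → {50, 52, 53, 58, 64, 73, 74, 78}
insert 38 → {38, 50, 52, 53, 58, 64, 73, 74, 78}
pop-min → 38; now {50, 52, 53, 58, 64, 73, 74, 78}
insert 69 → {50, 52, 53, 58, 64, 69, 73, 74, 78}
insert 56 → {50, 52, 53, 56, 58, 64, 69, 73, 74, 78}
insert 41 → {41, 50, 52, 53, 56, 58, 64, 69, 73, 74, 78}
insert 57 → {41, 50, 52, 53, 56, 57, 58, 64, 69, 73, 74, 78}
pop-min → 41; now {50, 52, 53, 56, 57, 58, 64, 69, 73, 74, 78}
insert 67 → {50, 52, 53, 56, 57, 58, 64, 67, 69, 73, 74, 78}
insert 63 → {50, 52, 53, 56, 57, 58, 63, 64, 67, 69, 73, 74, 78}
insert 51 → {50, 51, 52, 53, 56, 57, 58, 63, 64, 67, 69, 73, 74, 78}
pop-min → 50; now {51, 52, 53, 56, 57, 58, 63, 64, 67, 69, 73, 74, 78}
pop-min → 51; now {52, 53, 56, 57, 58, 63, 64, 67, 69, 73, 74, 78}
insert 61 → {52, 53, 56, 57, 58, 61, 63, 64, 67, 69, 73, 74, 78}
insert 81 → {52, 53, 56, 57, 58, 61, 63, 64, 67, 69, 73, 74, 78, 81}
insert 54 → {52, 53, 54, 56, 57, 58, 61, 63, 64, 67, 69, 73, 74, 78, 81}
pop-min → 52; now {53, 54, 56, 57, 58, 61, 63, 64, 67, 69, 73, 74, 78, 81}

priority queue: [46, 42, 38, 41, 50, 51, 52]; FIFO queue: 78, 64, 46, 73, 53, 50, 52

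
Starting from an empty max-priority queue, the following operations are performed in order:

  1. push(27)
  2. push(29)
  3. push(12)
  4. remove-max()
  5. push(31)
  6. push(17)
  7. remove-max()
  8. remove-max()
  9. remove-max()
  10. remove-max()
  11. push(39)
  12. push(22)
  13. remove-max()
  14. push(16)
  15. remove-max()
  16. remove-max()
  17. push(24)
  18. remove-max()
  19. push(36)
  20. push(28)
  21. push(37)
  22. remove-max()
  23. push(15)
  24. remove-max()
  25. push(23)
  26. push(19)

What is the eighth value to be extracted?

insert 27 → {27}
insert 29 → {29, 27}
insert 12 → {29, 27, 12}
remove-max → 29; now {27, 12}
insert 31 → {31, 27, 12}
insert 17 → {31, 27, 17, 12}
remove-max → 31; now {27, 17, 12}
remove-max → 27; now {17, 12}
remove-max → 17; now {12}
remove-max → 12; now {}
insert 39 → {39}
insert 22 → {39, 22}
remove-max → 39; now {22}
insert 16 → {22, 16}
remove-max → 22; now {16}
remove-max → 16; now {}
insert 24 → {24}
remove-max → 24; now {}
insert 36 → {36}
insert 28 → {36, 28}
insert 37 → {37, 36, 28}
remove-max → 37; now {36, 28}
insert 15 → {36, 28, 15}
remove-max → 36; now {28, 15}
insert 23 → {28, 23, 15}
insert 19 → {28, 23, 19, 15}

16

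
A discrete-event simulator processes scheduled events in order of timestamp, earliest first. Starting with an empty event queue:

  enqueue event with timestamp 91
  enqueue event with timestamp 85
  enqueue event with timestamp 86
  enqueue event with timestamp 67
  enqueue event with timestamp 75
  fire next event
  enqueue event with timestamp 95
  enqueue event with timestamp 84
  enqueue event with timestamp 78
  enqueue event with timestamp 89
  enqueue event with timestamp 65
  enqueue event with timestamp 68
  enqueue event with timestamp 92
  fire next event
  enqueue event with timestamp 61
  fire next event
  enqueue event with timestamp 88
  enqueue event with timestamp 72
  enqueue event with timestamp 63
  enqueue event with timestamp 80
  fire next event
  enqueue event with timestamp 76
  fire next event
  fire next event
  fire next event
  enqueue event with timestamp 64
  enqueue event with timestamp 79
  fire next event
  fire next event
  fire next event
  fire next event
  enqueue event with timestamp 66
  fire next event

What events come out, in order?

insert 91 → {91}
insert 85 → {85, 91}
insert 86 → {85, 86, 91}
insert 67 → {67, 85, 86, 91}
insert 75 → {67, 75, 85, 86, 91}
fire next event → 67; now {75, 85, 86, 91}
insert 95 → {75, 85, 86, 91, 95}
insert 84 → {75, 84, 85, 86, 91, 95}
insert 78 → {75, 78, 84, 85, 86, 91, 95}
insert 89 → {75, 78, 84, 85, 86, 89, 91, 95}
insert 65 → {65, 75, 78, 84, 85, 86, 89, 91, 95}
insert 68 → {65, 68, 75, 78, 84, 85, 86, 89, 91, 95}
insert 92 → {65, 68, 75, 78, 84, 85, 86, 89, 91, 92, 95}
fire next event → 65; now {68, 75, 78, 84, 85, 86, 89, 91, 92, 95}
insert 61 → {61, 68, 75, 78, 84, 85, 86, 89, 91, 92, 95}
fire next event → 61; now {68, 75, 78, 84, 85, 86, 89, 91, 92, 95}
insert 88 → {68, 75, 78, 84, 85, 86, 88, 89, 91, 92, 95}
insert 72 → {68, 72, 75, 78, 84, 85, 86, 88, 89, 91, 92, 95}
insert 63 → {63, 68, 72, 75, 78, 84, 85, 86, 88, 89, 91, 92, 95}
insert 80 → {63, 68, 72, 75, 78, 80, 84, 85, 86, 88, 89, 91, 92, 95}
fire next event → 63; now {68, 72, 75, 78, 80, 84, 85, 86, 88, 89, 91, 92, 95}
insert 76 → {68, 72, 75, 76, 78, 80, 84, 85, 86, 88, 89, 91, 92, 95}
fire next event → 68; now {72, 75, 76, 78, 80, 84, 85, 86, 88, 89, 91, 92, 95}
fire next event → 72; now {75, 76, 78, 80, 84, 85, 86, 88, 89, 91, 92, 95}
fire next event → 75; now {76, 78, 80, 84, 85, 86, 88, 89, 91, 92, 95}
insert 64 → {64, 76, 78, 80, 84, 85, 86, 88, 89, 91, 92, 95}
insert 79 → {64, 76, 78, 79, 80, 84, 85, 86, 88, 89, 91, 92, 95}
fire next event → 64; now {76, 78, 79, 80, 84, 85, 86, 88, 89, 91, 92, 95}
fire next event → 76; now {78, 79, 80, 84, 85, 86, 88, 89, 91, 92, 95}
fire next event → 78; now {79, 80, 84, 85, 86, 88, 89, 91, 92, 95}
fire next event → 79; now {80, 84, 85, 86, 88, 89, 91, 92, 95}
insert 66 → {66, 80, 84, 85, 86, 88, 89, 91, 92, 95}
fire next event → 66; now {80, 84, 85, 86, 88, 89, 91, 92, 95}

67, 65, 61, 63, 68, 72, 75, 64, 76, 78, 79, 66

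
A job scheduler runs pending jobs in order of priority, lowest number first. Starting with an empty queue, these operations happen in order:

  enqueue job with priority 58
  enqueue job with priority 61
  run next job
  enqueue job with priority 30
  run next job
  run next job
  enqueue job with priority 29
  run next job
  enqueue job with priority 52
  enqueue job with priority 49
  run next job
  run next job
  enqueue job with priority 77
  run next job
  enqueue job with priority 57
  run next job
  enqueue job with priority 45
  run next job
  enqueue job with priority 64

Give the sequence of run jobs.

insert 58 → {58}
insert 61 → {58, 61}
run next job → 58; now {61}
insert 30 → {30, 61}
run next job → 30; now {61}
run next job → 61; now {}
insert 29 → {29}
run next job → 29; now {}
insert 52 → {52}
insert 49 → {49, 52}
run next job → 49; now {52}
run next job → 52; now {}
insert 77 → {77}
run next job → 77; now {}
insert 57 → {57}
run next job → 57; now {}
insert 45 → {45}
run next job → 45; now {}
insert 64 → {64}

58, 30, 61, 29, 49, 52, 77, 57, 45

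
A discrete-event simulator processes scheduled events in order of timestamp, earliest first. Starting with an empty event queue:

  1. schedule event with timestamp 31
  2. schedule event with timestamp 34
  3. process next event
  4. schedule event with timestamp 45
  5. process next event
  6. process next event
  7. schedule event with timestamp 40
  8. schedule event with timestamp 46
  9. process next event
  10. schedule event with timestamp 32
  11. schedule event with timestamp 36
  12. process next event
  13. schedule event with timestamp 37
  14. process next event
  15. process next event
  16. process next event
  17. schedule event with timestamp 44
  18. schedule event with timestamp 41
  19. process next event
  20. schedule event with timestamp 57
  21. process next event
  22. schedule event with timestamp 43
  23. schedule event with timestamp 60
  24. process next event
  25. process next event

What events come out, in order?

[31, 34, 45, 40, 32, 36, 37, 46, 41, 44, 43, 57]

insert 31 → {31}
insert 34 → {31, 34}
process next event → 31; now {34}
insert 45 → {34, 45}
process next event → 34; now {45}
process next event → 45; now {}
insert 40 → {40}
insert 46 → {40, 46}
process next event → 40; now {46}
insert 32 → {32, 46}
insert 36 → {32, 36, 46}
process next event → 32; now {36, 46}
insert 37 → {36, 37, 46}
process next event → 36; now {37, 46}
process next event → 37; now {46}
process next event → 46; now {}
insert 44 → {44}
insert 41 → {41, 44}
process next event → 41; now {44}
insert 57 → {44, 57}
process next event → 44; now {57}
insert 43 → {43, 57}
insert 60 → {43, 57, 60}
process next event → 43; now {57, 60}
process next event → 57; now {60}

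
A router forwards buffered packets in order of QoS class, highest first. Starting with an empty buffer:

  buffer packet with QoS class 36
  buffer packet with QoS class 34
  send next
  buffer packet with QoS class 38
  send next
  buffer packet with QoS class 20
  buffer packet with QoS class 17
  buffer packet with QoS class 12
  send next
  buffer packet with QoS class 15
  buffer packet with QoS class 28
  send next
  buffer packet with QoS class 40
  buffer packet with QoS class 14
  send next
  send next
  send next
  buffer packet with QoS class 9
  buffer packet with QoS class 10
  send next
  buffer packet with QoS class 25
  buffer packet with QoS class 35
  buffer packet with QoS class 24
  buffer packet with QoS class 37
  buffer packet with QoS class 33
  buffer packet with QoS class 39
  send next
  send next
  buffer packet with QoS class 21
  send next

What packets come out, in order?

insert 36 → {36}
insert 34 → {36, 34}
send next → 36; now {34}
insert 38 → {38, 34}
send next → 38; now {34}
insert 20 → {34, 20}
insert 17 → {34, 20, 17}
insert 12 → {34, 20, 17, 12}
send next → 34; now {20, 17, 12}
insert 15 → {20, 17, 15, 12}
insert 28 → {28, 20, 17, 15, 12}
send next → 28; now {20, 17, 15, 12}
insert 40 → {40, 20, 17, 15, 12}
insert 14 → {40, 20, 17, 15, 14, 12}
send next → 40; now {20, 17, 15, 14, 12}
send next → 20; now {17, 15, 14, 12}
send next → 17; now {15, 14, 12}
insert 9 → {15, 14, 12, 9}
insert 10 → {15, 14, 12, 10, 9}
send next → 15; now {14, 12, 10, 9}
insert 25 → {25, 14, 12, 10, 9}
insert 35 → {35, 25, 14, 12, 10, 9}
insert 24 → {35, 25, 24, 14, 12, 10, 9}
insert 37 → {37, 35, 25, 24, 14, 12, 10, 9}
insert 33 → {37, 35, 33, 25, 24, 14, 12, 10, 9}
insert 39 → {39, 37, 35, 33, 25, 24, 14, 12, 10, 9}
send next → 39; now {37, 35, 33, 25, 24, 14, 12, 10, 9}
send next → 37; now {35, 33, 25, 24, 14, 12, 10, 9}
insert 21 → {35, 33, 25, 24, 21, 14, 12, 10, 9}
send next → 35; now {33, 25, 24, 21, 14, 12, 10, 9}

[36, 38, 34, 28, 40, 20, 17, 15, 39, 37, 35]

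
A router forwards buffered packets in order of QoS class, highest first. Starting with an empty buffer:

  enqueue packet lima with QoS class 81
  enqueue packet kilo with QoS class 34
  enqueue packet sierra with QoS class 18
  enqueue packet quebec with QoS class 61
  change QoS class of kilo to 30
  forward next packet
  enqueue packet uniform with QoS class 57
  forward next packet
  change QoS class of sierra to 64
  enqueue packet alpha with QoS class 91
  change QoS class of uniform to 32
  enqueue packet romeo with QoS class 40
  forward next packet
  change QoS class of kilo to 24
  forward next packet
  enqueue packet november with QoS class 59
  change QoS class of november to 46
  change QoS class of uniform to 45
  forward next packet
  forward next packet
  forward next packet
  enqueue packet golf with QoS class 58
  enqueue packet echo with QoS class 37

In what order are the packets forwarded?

add lima (QoS class 81) → {lima:81}
add kilo (QoS class 34) → {lima:81, kilo:34}
add sierra (QoS class 18) → {lima:81, kilo:34, sierra:18}
add quebec (QoS class 61) → {lima:81, quebec:61, kilo:34, sierra:18}
update kilo to QoS class 30 → {lima:81, quebec:61, kilo:30, sierra:18}
forward next packet → lima; now {quebec:61, kilo:30, sierra:18}
add uniform (QoS class 57) → {quebec:61, uniform:57, kilo:30, sierra:18}
forward next packet → quebec; now {uniform:57, kilo:30, sierra:18}
update sierra to QoS class 64 → {sierra:64, uniform:57, kilo:30}
add alpha (QoS class 91) → {alpha:91, sierra:64, uniform:57, kilo:30}
update uniform to QoS class 32 → {alpha:91, sierra:64, uniform:32, kilo:30}
add romeo (QoS class 40) → {alpha:91, sierra:64, romeo:40, uniform:32, kilo:30}
forward next packet → alpha; now {sierra:64, romeo:40, uniform:32, kilo:30}
update kilo to QoS class 24 → {sierra:64, romeo:40, uniform:32, kilo:24}
forward next packet → sierra; now {romeo:40, uniform:32, kilo:24}
add november (QoS class 59) → {november:59, romeo:40, uniform:32, kilo:24}
update november to QoS class 46 → {november:46, romeo:40, uniform:32, kilo:24}
update uniform to QoS class 45 → {november:46, uniform:45, romeo:40, kilo:24}
forward next packet → november; now {uniform:45, romeo:40, kilo:24}
forward next packet → uniform; now {romeo:40, kilo:24}
forward next packet → romeo; now {kilo:24}
add golf (QoS class 58) → {golf:58, kilo:24}
add echo (QoS class 37) → {golf:58, echo:37, kilo:24}

lima, quebec, alpha, sierra, november, uniform, romeo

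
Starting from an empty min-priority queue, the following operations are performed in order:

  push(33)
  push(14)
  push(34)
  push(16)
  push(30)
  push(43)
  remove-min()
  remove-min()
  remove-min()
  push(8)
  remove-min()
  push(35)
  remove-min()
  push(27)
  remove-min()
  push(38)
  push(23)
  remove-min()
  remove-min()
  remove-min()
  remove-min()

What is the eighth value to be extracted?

insert 33 → {33}
insert 14 → {14, 33}
insert 34 → {14, 33, 34}
insert 16 → {14, 16, 33, 34}
insert 30 → {14, 16, 30, 33, 34}
insert 43 → {14, 16, 30, 33, 34, 43}
remove-min → 14; now {16, 30, 33, 34, 43}
remove-min → 16; now {30, 33, 34, 43}
remove-min → 30; now {33, 34, 43}
insert 8 → {8, 33, 34, 43}
remove-min → 8; now {33, 34, 43}
insert 35 → {33, 34, 35, 43}
remove-min → 33; now {34, 35, 43}
insert 27 → {27, 34, 35, 43}
remove-min → 27; now {34, 35, 43}
insert 38 → {34, 35, 38, 43}
insert 23 → {23, 34, 35, 38, 43}
remove-min → 23; now {34, 35, 38, 43}
remove-min → 34; now {35, 38, 43}
remove-min → 35; now {38, 43}
remove-min → 38; now {43}

34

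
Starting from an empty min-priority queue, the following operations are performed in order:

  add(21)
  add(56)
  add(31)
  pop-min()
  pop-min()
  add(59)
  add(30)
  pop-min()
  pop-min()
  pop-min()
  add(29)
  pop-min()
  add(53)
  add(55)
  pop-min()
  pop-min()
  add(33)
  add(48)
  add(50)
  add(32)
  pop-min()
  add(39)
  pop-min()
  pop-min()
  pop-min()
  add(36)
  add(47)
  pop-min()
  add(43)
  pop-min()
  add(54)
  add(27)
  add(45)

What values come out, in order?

insert 21 → {21}
insert 56 → {21, 56}
insert 31 → {21, 31, 56}
pop-min → 21; now {31, 56}
pop-min → 31; now {56}
insert 59 → {56, 59}
insert 30 → {30, 56, 59}
pop-min → 30; now {56, 59}
pop-min → 56; now {59}
pop-min → 59; now {}
insert 29 → {29}
pop-min → 29; now {}
insert 53 → {53}
insert 55 → {53, 55}
pop-min → 53; now {55}
pop-min → 55; now {}
insert 33 → {33}
insert 48 → {33, 48}
insert 50 → {33, 48, 50}
insert 32 → {32, 33, 48, 50}
pop-min → 32; now {33, 48, 50}
insert 39 → {33, 39, 48, 50}
pop-min → 33; now {39, 48, 50}
pop-min → 39; now {48, 50}
pop-min → 48; now {50}
insert 36 → {36, 50}
insert 47 → {36, 47, 50}
pop-min → 36; now {47, 50}
insert 43 → {43, 47, 50}
pop-min → 43; now {47, 50}
insert 54 → {47, 50, 54}
insert 27 → {27, 47, 50, 54}
insert 45 → {27, 45, 47, 50, 54}

21 → 31 → 30 → 56 → 59 → 29 → 53 → 55 → 32 → 33 → 39 → 48 → 36 → 43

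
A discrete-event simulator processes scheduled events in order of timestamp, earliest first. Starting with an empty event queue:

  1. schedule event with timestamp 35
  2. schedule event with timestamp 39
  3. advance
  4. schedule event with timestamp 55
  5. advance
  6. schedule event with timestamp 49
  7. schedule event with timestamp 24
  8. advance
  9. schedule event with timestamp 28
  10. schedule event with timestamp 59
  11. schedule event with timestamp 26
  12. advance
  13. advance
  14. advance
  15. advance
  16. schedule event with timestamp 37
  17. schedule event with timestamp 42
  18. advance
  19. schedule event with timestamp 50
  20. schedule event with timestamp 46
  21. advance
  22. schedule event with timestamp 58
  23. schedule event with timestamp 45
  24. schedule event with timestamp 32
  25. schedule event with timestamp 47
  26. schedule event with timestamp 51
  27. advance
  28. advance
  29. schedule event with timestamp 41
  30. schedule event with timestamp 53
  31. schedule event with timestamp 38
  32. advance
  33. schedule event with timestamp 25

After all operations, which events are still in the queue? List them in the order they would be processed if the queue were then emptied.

[25, 41, 46, 47, 50, 51, 53, 58, 59]

insert 35 → {35}
insert 39 → {35, 39}
advance → 35; now {39}
insert 55 → {39, 55}
advance → 39; now {55}
insert 49 → {49, 55}
insert 24 → {24, 49, 55}
advance → 24; now {49, 55}
insert 28 → {28, 49, 55}
insert 59 → {28, 49, 55, 59}
insert 26 → {26, 28, 49, 55, 59}
advance → 26; now {28, 49, 55, 59}
advance → 28; now {49, 55, 59}
advance → 49; now {55, 59}
advance → 55; now {59}
insert 37 → {37, 59}
insert 42 → {37, 42, 59}
advance → 37; now {42, 59}
insert 50 → {42, 50, 59}
insert 46 → {42, 46, 50, 59}
advance → 42; now {46, 50, 59}
insert 58 → {46, 50, 58, 59}
insert 45 → {45, 46, 50, 58, 59}
insert 32 → {32, 45, 46, 50, 58, 59}
insert 47 → {32, 45, 46, 47, 50, 58, 59}
insert 51 → {32, 45, 46, 47, 50, 51, 58, 59}
advance → 32; now {45, 46, 47, 50, 51, 58, 59}
advance → 45; now {46, 47, 50, 51, 58, 59}
insert 41 → {41, 46, 47, 50, 51, 58, 59}
insert 53 → {41, 46, 47, 50, 51, 53, 58, 59}
insert 38 → {38, 41, 46, 47, 50, 51, 53, 58, 59}
advance → 38; now {41, 46, 47, 50, 51, 53, 58, 59}
insert 25 → {25, 41, 46, 47, 50, 51, 53, 58, 59}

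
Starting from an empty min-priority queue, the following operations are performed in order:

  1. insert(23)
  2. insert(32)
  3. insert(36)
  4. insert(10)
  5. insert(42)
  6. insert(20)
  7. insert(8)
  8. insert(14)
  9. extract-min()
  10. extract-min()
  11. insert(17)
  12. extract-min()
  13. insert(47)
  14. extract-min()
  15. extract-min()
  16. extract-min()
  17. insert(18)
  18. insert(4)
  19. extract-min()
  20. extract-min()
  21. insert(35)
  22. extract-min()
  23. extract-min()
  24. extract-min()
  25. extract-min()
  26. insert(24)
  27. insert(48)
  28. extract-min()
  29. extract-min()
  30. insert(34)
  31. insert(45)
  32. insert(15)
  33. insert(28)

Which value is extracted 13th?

insert 23 → {23}
insert 32 → {23, 32}
insert 36 → {23, 32, 36}
insert 10 → {10, 23, 32, 36}
insert 42 → {10, 23, 32, 36, 42}
insert 20 → {10, 20, 23, 32, 36, 42}
insert 8 → {8, 10, 20, 23, 32, 36, 42}
insert 14 → {8, 10, 14, 20, 23, 32, 36, 42}
extract-min → 8; now {10, 14, 20, 23, 32, 36, 42}
extract-min → 10; now {14, 20, 23, 32, 36, 42}
insert 17 → {14, 17, 20, 23, 32, 36, 42}
extract-min → 14; now {17, 20, 23, 32, 36, 42}
insert 47 → {17, 20, 23, 32, 36, 42, 47}
extract-min → 17; now {20, 23, 32, 36, 42, 47}
extract-min → 20; now {23, 32, 36, 42, 47}
extract-min → 23; now {32, 36, 42, 47}
insert 18 → {18, 32, 36, 42, 47}
insert 4 → {4, 18, 32, 36, 42, 47}
extract-min → 4; now {18, 32, 36, 42, 47}
extract-min → 18; now {32, 36, 42, 47}
insert 35 → {32, 35, 36, 42, 47}
extract-min → 32; now {35, 36, 42, 47}
extract-min → 35; now {36, 42, 47}
extract-min → 36; now {42, 47}
extract-min → 42; now {47}
insert 24 → {24, 47}
insert 48 → {24, 47, 48}
extract-min → 24; now {47, 48}
extract-min → 47; now {48}
insert 34 → {34, 48}
insert 45 → {34, 45, 48}
insert 15 → {15, 34, 45, 48}
insert 28 → {15, 28, 34, 45, 48}

24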